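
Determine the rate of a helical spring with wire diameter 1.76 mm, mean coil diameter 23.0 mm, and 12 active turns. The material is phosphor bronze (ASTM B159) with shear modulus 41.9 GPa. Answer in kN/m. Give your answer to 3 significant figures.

k = Gd⁴/(8D³N_a) = (41.9×10³ × 1.76⁴) / (8 × 23.0³ × 12)
  = 402036 / 1.16803e+06 = 0.3442 N/mm

0.344 kN/m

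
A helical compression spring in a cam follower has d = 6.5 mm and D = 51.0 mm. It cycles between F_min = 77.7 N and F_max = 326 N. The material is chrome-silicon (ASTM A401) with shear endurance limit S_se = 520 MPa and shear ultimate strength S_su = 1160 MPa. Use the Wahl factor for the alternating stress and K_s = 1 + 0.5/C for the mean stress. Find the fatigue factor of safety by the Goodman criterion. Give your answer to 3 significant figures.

C = D/d = 51.0/6.5 = 7.8462; K_W = (4C−1)/(4C−4)+0.615/C = 1.1879; K_s = 1+0.5/C = 1.0637
F_a = (F_max−F_min)/2 = 124.15 N; F_m = (F_max+F_min)/2 = 201.85 N
τ_a = K_W·8F_aD/(πd³) = 1.1879 × 58.711 = 69.744 MPa
τ_m = K_s·8F_mD/(πd³) = 1.0637 × 95.455 = 101.54 MPa
Goodman: 1/n_f = τ_a/S_se + τ_m/S_su = 69.744/520 + 101.54/1160 = 0.13412 + 0.08753 = 0.22166
n_f = 1/0.22166 = 4.511

4.51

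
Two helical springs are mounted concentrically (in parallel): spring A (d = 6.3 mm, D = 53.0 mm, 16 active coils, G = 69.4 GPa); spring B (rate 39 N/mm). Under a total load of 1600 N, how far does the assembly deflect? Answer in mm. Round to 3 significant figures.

35.8 mm

k_A = Gd⁴/(8D³N_a) = (69.4×10³)(6.3⁴)/(8·53.0³·16) = 5.737 N/mm
Parallel: k_eq = 5.737 + 39 = 44.737 N/mm
δ = F/k_eq = 1600/44.737 = 35.765 mm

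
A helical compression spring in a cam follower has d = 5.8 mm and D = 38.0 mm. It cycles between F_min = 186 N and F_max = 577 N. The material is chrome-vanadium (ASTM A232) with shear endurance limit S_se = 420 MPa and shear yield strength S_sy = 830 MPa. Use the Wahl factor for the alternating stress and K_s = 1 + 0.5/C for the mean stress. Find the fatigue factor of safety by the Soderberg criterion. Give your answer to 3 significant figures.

1.89

C = D/d = 38.0/5.8 = 6.5517; K_W = (4C−1)/(4C−4)+0.615/C = 1.2290; K_s = 1+0.5/C = 1.0763
F_a = (F_max−F_min)/2 = 195.5 N; F_m = (F_max+F_min)/2 = 381.5 N
τ_a = K_W·8F_aD/(πd³) = 1.2290 × 96.959 = 119.16 MPa
τ_m = K_s·8F_mD/(πd³) = 1.0763 × 189.21 = 203.65 MPa
Soderberg: 1/n_f = τ_a/S_se + τ_m/S_sy = 119.16/420 + 203.65/830 = 0.28371 + 0.24536 = 0.52907
n_f = 1/0.52907 = 1.89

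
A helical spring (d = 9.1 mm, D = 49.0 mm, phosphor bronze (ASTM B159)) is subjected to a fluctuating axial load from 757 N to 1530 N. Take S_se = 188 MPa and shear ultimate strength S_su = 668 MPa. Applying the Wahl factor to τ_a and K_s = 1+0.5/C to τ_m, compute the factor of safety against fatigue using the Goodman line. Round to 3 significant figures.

1.34

C = D/d = 49.0/9.1 = 5.3846; K_W = (4C−1)/(4C−4)+0.615/C = 1.2853; K_s = 1+0.5/C = 1.0929
F_a = (F_max−F_min)/2 = 386.5 N; F_m = (F_max+F_min)/2 = 1143.5 N
τ_a = K_W·8F_aD/(πd³) = 1.2853 × 63.997 = 82.254 MPa
τ_m = K_s·8F_mD/(πd³) = 1.0929 × 189.34 = 206.92 MPa
Goodman: 1/n_f = τ_a/S_se + τ_m/S_su = 82.254/188 + 206.92/668 = 0.43752 + 0.30977 = 0.74729
n_f = 1/0.74729 = 1.338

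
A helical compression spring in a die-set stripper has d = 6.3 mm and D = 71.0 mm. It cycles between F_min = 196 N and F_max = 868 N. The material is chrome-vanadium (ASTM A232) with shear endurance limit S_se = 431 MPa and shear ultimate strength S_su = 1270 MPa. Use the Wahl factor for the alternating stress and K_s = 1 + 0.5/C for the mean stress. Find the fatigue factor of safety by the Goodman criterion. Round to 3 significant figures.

C = D/d = 71.0/6.3 = 11.2698; K_W = (4C−1)/(4C−4)+0.615/C = 1.1276; K_s = 1+0.5/C = 1.0444
F_a = (F_max−F_min)/2 = 336 N; F_m = (F_max+F_min)/2 = 532 N
τ_a = K_W·8F_aD/(πd³) = 1.1276 × 242.95 = 273.95 MPa
τ_m = K_s·8F_mD/(πd³) = 1.0444 × 384.67 = 401.74 MPa
Goodman: 1/n_f = τ_a/S_se + τ_m/S_su = 273.95/431 + 401.74/1270 = 0.63561 + 0.31633 = 0.95194
n_f = 1/0.95194 = 1.05

1.05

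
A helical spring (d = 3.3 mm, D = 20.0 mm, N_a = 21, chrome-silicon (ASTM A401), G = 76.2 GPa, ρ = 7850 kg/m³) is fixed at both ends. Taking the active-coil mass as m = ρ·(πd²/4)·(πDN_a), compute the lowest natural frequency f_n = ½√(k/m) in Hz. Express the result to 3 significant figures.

138 Hz

k = Gd⁴/(8D³N_a) = (76.2×10³)(3.3⁴)/(8·20.0³·21) = 6.7237 N/mm = 6723.7 N/m
Wire length L = πDN_a = π·20.0·21 = 1319.5 mm
m = ρ·(πd²/4)·L = 7850 × 8.553×10⁻⁶ m² × 1.3195 m = 0.08859 kg
f_n = ½√(k/m) = 0.5·√(6723.7/0.08859) = 0.5·√(75897) = 137.75 Hz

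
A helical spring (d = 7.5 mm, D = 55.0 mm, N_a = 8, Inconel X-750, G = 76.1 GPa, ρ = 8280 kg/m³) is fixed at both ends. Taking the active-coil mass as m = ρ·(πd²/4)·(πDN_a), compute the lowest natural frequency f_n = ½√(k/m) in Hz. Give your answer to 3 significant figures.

k = Gd⁴/(8D³N_a) = (76.1×10³)(7.5⁴)/(8·55.0³·8) = 22.613 N/mm = 22613 N/m
Wire length L = πDN_a = π·55.0·8 = 1382.3 mm
m = ρ·(πd²/4)·L = 8280 × 44.179×10⁻⁶ m² × 1.3823 m = 0.50564 kg
f_n = ½√(k/m) = 0.5·√(22613/0.50564) = 0.5·√(44722) = 105.74 Hz

106 Hz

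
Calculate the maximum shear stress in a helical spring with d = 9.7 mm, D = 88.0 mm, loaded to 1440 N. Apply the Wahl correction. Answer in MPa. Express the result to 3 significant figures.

Spring index C = D/d = 88.0/9.7 = 9.0722
K_W = (4C−1)/(4C−4) + 0.615/C = 35.289/32.289 + 0.0678 = 1.1607
τ₀ = 8FD/(πd³) = 8·1440·88.0/(π·9.7³) = 1.01376e+06/2867.2 = 353.57 MPa
τ_max = K·τ₀ = 1.1607 × 353.57 = 410.38 MPa

410 MPa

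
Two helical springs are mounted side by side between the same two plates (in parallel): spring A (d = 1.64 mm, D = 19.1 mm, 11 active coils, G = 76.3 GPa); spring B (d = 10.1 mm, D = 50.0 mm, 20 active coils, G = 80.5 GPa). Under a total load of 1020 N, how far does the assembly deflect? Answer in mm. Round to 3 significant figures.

23.8 mm

k_A = Gd⁴/(8D³N_a) = (76.3×10³)(1.64⁴)/(8·19.1³·11) = 0.90015 N/mm
k_B = Gd⁴/(8D³N_a) = (80.5×10³)(10.1⁴)/(8·50.0³·20) = 41.884 N/mm
Parallel: k_eq = 0.90015 + 41.884 = 42.784 N/mm
δ = F/k_eq = 1020/42.784 = 23.84 mm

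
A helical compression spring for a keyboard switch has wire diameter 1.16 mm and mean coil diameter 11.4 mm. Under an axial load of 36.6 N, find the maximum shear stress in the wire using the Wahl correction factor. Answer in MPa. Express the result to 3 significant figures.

Spring index C = D/d = 11.4/1.16 = 9.8276
K_W = (4C−1)/(4C−4) + 0.615/C = 38.310/35.310 + 0.0626 = 1.1475
τ₀ = 8FD/(πd³) = 8·36.6·11.4/(π·1.16³) = 3337.92/4.9037 = 680.69 MPa
τ_max = K·τ₀ = 1.1475 × 680.69 = 781.12 MPa

781 MPa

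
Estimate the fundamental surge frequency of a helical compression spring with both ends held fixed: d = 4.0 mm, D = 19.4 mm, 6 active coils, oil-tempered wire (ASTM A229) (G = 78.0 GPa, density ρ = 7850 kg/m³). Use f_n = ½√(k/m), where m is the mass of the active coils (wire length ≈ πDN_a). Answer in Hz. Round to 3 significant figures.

628 Hz

k = Gd⁴/(8D³N_a) = (78.0×10³)(4.0⁴)/(8·19.4³·6) = 56.975 N/mm = 56975 N/m
Wire length L = πDN_a = π·19.4·6 = 365.68 mm
m = ρ·(πd²/4)·L = 7850 × 12.566×10⁻⁶ m² × 0.36568 m = 0.036073 kg
f_n = ½√(k/m) = 0.5·√(56975/0.036073) = 0.5·√(1.5794e+06) = 628.38 Hz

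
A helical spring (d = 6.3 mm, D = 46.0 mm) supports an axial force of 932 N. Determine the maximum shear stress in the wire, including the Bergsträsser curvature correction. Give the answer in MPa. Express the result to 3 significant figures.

Spring index C = D/d = 46.0/6.3 = 7.3016
K_B = (4C+2)/(4C−3) = 31.206/26.206 = 1.1908
τ₀ = 8FD/(πd³) = 8·932·46.0/(π·6.3³) = 342976/785.55 = 436.61 MPa
τ_max = K·τ₀ = 1.1908 × 436.61 = 519.91 MPa

520 MPa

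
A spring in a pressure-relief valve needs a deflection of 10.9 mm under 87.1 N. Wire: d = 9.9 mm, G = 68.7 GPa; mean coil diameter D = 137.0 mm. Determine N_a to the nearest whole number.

Required rate k = F/δ = 87.1/10.9 = 7.9908 N/mm
N_a = Gd⁴/(8D³k) = (68.7×10³ × 9.9⁴)/(8 × 137.0³ × 7.9908)
    = 6.59929e+08 / 1.64378e+08 = 4.015 → 4 coils

4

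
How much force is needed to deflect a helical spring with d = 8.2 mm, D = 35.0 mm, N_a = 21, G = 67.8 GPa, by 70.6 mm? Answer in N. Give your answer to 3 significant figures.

k = Gd⁴/(8D³N_a) = (67.8×10³)(8.2⁴)/(8·35.0³·21) = 42.557 N/mm
F = k·δ = 42.557 × 70.6 = 3004.5 N

3000 N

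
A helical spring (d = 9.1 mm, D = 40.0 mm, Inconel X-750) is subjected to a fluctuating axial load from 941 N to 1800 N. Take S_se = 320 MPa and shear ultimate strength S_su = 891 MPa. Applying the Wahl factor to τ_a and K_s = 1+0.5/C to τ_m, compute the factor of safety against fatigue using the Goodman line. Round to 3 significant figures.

2.09

C = D/d = 40.0/9.1 = 4.3956; K_W = (4C−1)/(4C−4)+0.615/C = 1.3608; K_s = 1+0.5/C = 1.1138
F_a = (F_max−F_min)/2 = 429.5 N; F_m = (F_max+F_min)/2 = 1370.5 N
τ_a = K_W·8F_aD/(πd³) = 1.3608 × 58.055 = 79 MPa
τ_m = K_s·8F_mD/(πd³) = 1.1138 × 185.25 = 206.32 MPa
Goodman: 1/n_f = τ_a/S_se + τ_m/S_su = 79/320 + 206.32/891 = 0.24688 + 0.23156 = 0.47844
n_f = 1/0.47844 = 2.09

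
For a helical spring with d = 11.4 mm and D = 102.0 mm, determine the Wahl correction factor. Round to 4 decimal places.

1.1631

C = D/d = 102.0/11.4 = 8.9474
K_W = (4C−1)/(4C−4) + 0.615/C = 34.789/31.789 + 0.0687 = 1.1631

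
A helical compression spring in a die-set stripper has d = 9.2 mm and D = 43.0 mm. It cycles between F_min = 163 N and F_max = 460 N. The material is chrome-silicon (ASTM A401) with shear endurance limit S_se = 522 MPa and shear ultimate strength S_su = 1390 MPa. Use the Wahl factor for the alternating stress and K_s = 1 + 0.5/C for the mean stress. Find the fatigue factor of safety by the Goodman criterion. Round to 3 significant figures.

11.3

C = D/d = 43.0/9.2 = 4.6739; K_W = (4C−1)/(4C−4)+0.615/C = 1.3357; K_s = 1+0.5/C = 1.1070
F_a = (F_max−F_min)/2 = 148.5 N; F_m = (F_max+F_min)/2 = 311.5 N
τ_a = K_W·8F_aD/(πd³) = 1.3357 × 20.882 = 27.893 MPa
τ_m = K_s·8F_mD/(πd³) = 1.1070 × 43.803 = 48.489 MPa
Goodman: 1/n_f = τ_a/S_se + τ_m/S_su = 27.893/522 + 48.489/1390 = 0.05343 + 0.03488 = 0.088318
n_f = 1/0.088318 = 11.32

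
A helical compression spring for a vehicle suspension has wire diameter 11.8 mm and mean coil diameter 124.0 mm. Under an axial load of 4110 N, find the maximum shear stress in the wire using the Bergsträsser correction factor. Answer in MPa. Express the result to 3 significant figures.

Spring index C = D/d = 124.0/11.8 = 10.5085
K_B = (4C+2)/(4C−3) = 44.034/39.034 = 1.1281
τ₀ = 8FD/(πd³) = 8·4110·124.0/(π·11.8³) = 4.07712e+06/5161.7 = 789.87 MPa
τ_max = K·τ₀ = 1.1281 × 789.87 = 891.05 MPa

891 MPa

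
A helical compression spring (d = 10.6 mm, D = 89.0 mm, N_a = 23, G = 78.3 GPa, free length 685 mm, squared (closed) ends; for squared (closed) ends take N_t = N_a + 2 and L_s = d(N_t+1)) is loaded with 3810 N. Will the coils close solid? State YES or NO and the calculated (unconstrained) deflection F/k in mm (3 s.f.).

YES, δ = 500 mm

k = Gd⁴/(8D³N_a) = (78.3×10³)(10.6⁴)/(8·89.0³·23) = 7.6207 N/mm
N_t = 25; L_s = 10.6·26 = 275.6 mm; δ_solid = L₀ − L_s = 685 − 275.6 = 409.4 mm
δ = F/k = 3810/7.6207 = 499.95 mm
δ ≥ δ_solid → spring goes solid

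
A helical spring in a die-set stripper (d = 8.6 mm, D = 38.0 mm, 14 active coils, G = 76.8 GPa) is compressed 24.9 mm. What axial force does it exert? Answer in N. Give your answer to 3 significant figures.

1700 N

k = Gd⁴/(8D³N_a) = (76.8×10³)(8.6⁴)/(8·38.0³·14) = 68.358 N/mm
F = k·δ = 68.358 × 24.9 = 1702.1 N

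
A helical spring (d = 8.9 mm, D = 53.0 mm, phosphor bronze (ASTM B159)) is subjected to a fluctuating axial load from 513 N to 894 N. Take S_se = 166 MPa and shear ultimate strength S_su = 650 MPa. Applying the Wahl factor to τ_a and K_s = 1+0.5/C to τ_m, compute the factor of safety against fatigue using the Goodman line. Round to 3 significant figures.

C = D/d = 53.0/8.9 = 5.9551; K_W = (4C−1)/(4C−4)+0.615/C = 1.2546; K_s = 1+0.5/C = 1.0840
F_a = (F_max−F_min)/2 = 190.5 N; F_m = (F_max+F_min)/2 = 703.5 N
τ_a = K_W·8F_aD/(πd³) = 1.2546 × 36.47 = 45.757 MPa
τ_m = K_s·8F_mD/(πd³) = 1.0840 × 134.68 = 145.99 MPa
Goodman: 1/n_f = τ_a/S_se + τ_m/S_su = 45.757/166 + 145.99/650 = 0.27564 + 0.22460 = 0.50025
n_f = 1/0.50025 = 1.999

2.00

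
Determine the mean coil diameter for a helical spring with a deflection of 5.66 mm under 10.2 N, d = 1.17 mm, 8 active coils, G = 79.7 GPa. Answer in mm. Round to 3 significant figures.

10.9 mm

Required rate k = F/δ = 10.2/5.66 = 1.8021 N/mm
D = (Gd⁴/(8N_a·k))^(1/3) = (79.7×10³·1.17⁴/(8·8·1.8021))^(1/3)
  = (1294.91)^(1/3) = 10.8997 mm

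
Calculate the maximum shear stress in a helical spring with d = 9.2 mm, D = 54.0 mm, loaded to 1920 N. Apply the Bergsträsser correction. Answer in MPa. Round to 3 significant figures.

422 MPa

Spring index C = D/d = 54.0/9.2 = 5.8696
K_B = (4C+2)/(4C−3) = 25.478/20.478 = 1.2442
τ₀ = 8FD/(πd³) = 8·1920·54.0/(π·9.2³) = 829440/2446.3 = 339.06 MPa
τ_max = K·τ₀ = 1.2442 × 339.06 = 421.84 MPa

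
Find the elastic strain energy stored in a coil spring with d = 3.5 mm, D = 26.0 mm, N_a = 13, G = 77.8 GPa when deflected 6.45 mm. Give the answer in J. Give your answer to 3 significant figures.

0.133 J

k = Gd⁴/(8D³N_a) = (77.8×10³)(3.5⁴)/(8·26.0³·13) = 6.387 N/mm
U = ½kδ² = 0.5 × 6.387 × 6.45² = 132.86 N·mm = 0.13286 J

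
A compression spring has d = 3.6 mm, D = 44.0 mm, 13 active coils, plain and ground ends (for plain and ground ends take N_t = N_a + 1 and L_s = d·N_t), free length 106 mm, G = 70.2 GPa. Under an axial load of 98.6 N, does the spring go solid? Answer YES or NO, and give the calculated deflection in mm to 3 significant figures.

k = Gd⁴/(8D³N_a) = (70.2×10³)(3.6⁴)/(8·44.0³·13) = 1.3309 N/mm
N_t = 14; L_s = 3.6·14 = 50.4 mm; δ_solid = L₀ − L_s = 106 − 50.4 = 55.6 mm
δ = F/k = 98.6/1.3309 = 74.083 mm
δ ≥ δ_solid → spring goes solid

YES, δ = 74.1 mm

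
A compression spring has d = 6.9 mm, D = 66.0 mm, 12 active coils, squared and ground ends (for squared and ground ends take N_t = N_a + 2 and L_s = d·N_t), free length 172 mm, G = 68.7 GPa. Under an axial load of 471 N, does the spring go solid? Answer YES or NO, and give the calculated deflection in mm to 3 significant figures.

YES, δ = 83.5 mm

k = Gd⁴/(8D³N_a) = (68.7×10³)(6.9⁴)/(8·66.0³·12) = 5.6422 N/mm
N_t = 14; L_s = 6.9·14 = 96.6 mm; δ_solid = L₀ − L_s = 172 − 96.6 = 75.4 mm
δ = F/k = 471/5.6422 = 83.478 mm
δ ≥ δ_solid → spring goes solid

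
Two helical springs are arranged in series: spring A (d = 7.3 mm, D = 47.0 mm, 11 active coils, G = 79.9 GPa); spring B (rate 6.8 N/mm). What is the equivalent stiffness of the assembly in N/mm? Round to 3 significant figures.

k_A = Gd⁴/(8D³N_a) = (79.9×10³)(7.3⁴)/(8·47.0³·11) = 24.835 N/mm
Series: 1/k_eq = 1/24.835 + 1/6.8 = 0.18732; k_eq = 5.3383 N/mm

5.34 N/mm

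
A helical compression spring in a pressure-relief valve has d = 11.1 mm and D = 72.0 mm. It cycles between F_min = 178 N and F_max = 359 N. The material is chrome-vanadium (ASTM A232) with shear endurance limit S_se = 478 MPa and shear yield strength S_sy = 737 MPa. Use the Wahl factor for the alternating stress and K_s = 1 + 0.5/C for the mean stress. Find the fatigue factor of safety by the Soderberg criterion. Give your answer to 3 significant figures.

11.9

C = D/d = 72.0/11.1 = 6.4865; K_W = (4C−1)/(4C−4)+0.615/C = 1.2315; K_s = 1+0.5/C = 1.0771
F_a = (F_max−F_min)/2 = 90.5 N; F_m = (F_max+F_min)/2 = 268.5 N
τ_a = K_W·8F_aD/(πd³) = 1.2315 × 12.133 = 14.941 MPa
τ_m = K_s·8F_mD/(πd³) = 1.0771 × 35.995 = 38.77 MPa
Soderberg: 1/n_f = τ_a/S_se + τ_m/S_sy = 14.941/478 + 38.77/737 = 0.03126 + 0.05261 = 0.083863
n_f = 1/0.083863 = 11.92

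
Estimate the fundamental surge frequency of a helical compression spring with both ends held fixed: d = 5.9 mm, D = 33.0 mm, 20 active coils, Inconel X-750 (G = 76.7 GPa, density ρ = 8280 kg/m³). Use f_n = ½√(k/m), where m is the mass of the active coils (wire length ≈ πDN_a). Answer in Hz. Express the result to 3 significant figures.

92.8 Hz

k = Gd⁴/(8D³N_a) = (76.7×10³)(5.9⁴)/(8·33.0³·20) = 16.164 N/mm = 16164 N/m
Wire length L = πDN_a = π·33.0·20 = 2073.5 mm
m = ρ·(πd²/4)·L = 8280 × 27.34×10⁻⁶ m² × 2.0735 m = 0.46937 kg
f_n = ½√(k/m) = 0.5·√(16164/0.46937) = 0.5·√(34437) = 92.786 Hz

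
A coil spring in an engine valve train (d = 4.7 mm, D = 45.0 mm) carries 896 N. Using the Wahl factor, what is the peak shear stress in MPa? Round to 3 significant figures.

1140 MPa

Spring index C = D/d = 45.0/4.7 = 9.5745
K_W = (4C−1)/(4C−4) + 0.615/C = 37.298/34.298 + 0.0642 = 1.1517
τ₀ = 8FD/(πd³) = 8·896·45.0/(π·4.7³) = 322560/326.17 = 988.93 MPa
τ_max = K·τ₀ = 1.1517 × 988.93 = 1139 MPa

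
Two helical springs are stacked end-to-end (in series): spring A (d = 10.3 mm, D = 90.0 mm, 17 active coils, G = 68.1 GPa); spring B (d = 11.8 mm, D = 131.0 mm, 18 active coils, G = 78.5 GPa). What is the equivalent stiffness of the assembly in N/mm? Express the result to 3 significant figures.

k_A = Gd⁴/(8D³N_a) = (68.1×10³)(10.3⁴)/(8·90.0³·17) = 7.7309 N/mm
k_B = Gd⁴/(8D³N_a) = (78.5×10³)(11.8⁴)/(8·131.0³·18) = 4.7013 N/mm
Series: 1/k_eq = 1/7.7309 + 1/4.7013 = 0.34206; k_eq = 2.9235 N/mm

2.92 N/mm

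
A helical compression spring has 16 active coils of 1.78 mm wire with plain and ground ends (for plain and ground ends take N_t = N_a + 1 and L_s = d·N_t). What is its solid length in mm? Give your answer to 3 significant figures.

plain and ground ends: N_t = N_a + 1 = 16 + 1 = 17
L_s = d·N_t = 1.78 × 17 = 30.26 mm

30.3 mm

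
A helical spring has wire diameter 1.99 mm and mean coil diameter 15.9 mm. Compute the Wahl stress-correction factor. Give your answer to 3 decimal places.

1.184

C = D/d = 15.9/1.99 = 7.9899
K_W = (4C−1)/(4C−4) + 0.615/C = 30.960/27.960 + 0.0770 = 1.1843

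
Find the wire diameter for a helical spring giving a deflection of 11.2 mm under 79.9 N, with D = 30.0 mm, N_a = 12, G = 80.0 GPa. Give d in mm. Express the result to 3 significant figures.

Required rate k = F/δ = 79.9/11.2 = 7.1339 N/mm
d = (8D³N_a·k / G)^(1/4) = (8·30.0³·12·7.1339 / (80.0×10³))^0.25
  = (231.14)^0.25 = 3.8991 mm

3.90 mm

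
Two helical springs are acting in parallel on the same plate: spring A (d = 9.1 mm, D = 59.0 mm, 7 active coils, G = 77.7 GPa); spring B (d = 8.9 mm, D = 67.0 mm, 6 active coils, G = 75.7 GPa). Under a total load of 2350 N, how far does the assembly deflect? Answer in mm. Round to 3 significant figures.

29.7 mm

k_A = Gd⁴/(8D³N_a) = (77.7×10³)(9.1⁴)/(8·59.0³·7) = 46.328 N/mm
k_B = Gd⁴/(8D³N_a) = (75.7×10³)(8.9⁴)/(8·67.0³·6) = 32.9 N/mm
Parallel: k_eq = 46.328 + 32.9 = 79.227 N/mm
δ = F/k_eq = 2350/79.227 = 29.661 mm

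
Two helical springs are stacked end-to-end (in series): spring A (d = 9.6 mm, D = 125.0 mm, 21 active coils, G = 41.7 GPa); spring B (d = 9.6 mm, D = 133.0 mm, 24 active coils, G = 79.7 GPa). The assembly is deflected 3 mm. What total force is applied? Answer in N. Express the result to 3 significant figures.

1.88 N

k_A = Gd⁴/(8D³N_a) = (41.7×10³)(9.6⁴)/(8·125.0³·21) = 1.0794 N/mm
k_B = Gd⁴/(8D³N_a) = (79.7×10³)(9.6⁴)/(8·133.0³·24) = 1.4986 N/mm
Series: 1/k_eq = 1/1.0794 + 1/1.4986 = 1.5937; k_eq = 0.62746 N/mm
F = k_eq·δ = 0.62746·3 = 1.8824 N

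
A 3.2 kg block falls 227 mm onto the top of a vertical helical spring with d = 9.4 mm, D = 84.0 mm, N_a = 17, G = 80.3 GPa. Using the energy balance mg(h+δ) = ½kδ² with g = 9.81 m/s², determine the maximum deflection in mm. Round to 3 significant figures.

k = Gd⁴/(8D³N_a) = (80.3×10³)(9.4⁴)/(8·84.0³·17) = 7.7777 N/mm
W = mg = 3.2 × 9.81 = 31.392 N
½kδ² − Wδ − Wh = 0 → δ = (W + √(W² + 2kWh))/k
δ = (31.392 + √(985.46 + 110847))/7.7777 = (31.392 + 334.41)/7.7777 = 47.033 mm

47.0 mm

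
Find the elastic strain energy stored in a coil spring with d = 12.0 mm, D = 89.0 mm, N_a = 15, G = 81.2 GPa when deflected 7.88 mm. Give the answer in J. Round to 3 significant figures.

k = Gd⁴/(8D³N_a) = (81.2×10³)(12.0⁴)/(8·89.0³·15) = 19.904 N/mm
U = ½kδ² = 0.5 × 19.904 × 7.88² = 617.95 N·mm = 0.61795 J

0.618 J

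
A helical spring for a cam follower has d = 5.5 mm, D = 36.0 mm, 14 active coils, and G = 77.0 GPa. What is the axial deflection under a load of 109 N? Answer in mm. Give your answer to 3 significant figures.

8.08 mm

k = Gd⁴/(8D³N_a) = (77.0×10³)(5.5⁴)/(8·36.0³·14) = 13.484 N/mm
δ = F/k = 109 / 13.484 = 8.0837 mm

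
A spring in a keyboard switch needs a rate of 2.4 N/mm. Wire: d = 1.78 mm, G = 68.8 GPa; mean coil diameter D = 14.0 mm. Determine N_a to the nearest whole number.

13

N_a = Gd⁴/(8D³k) = (68.8×10³ × 1.78⁴)/(8 × 14.0³ × 2.4)
    = 690667 / 52684.8 = 13.11 → 13 coils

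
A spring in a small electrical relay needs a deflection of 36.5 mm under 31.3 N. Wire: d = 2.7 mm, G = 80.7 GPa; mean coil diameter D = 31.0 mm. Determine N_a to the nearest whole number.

21

Required rate k = F/δ = 31.3/36.5 = 0.85753 N/mm
N_a = Gd⁴/(8D³k) = (80.7×10³ × 2.7⁴)/(8 × 31.0³ × 0.85753)
    = 4.28873e+06 / 204374 = 20.98 → 21 coils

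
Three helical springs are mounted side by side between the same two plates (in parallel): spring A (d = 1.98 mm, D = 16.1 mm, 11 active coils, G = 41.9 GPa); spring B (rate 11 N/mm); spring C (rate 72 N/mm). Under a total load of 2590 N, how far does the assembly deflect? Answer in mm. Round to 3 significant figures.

30.6 mm

k_A = Gd⁴/(8D³N_a) = (41.9×10³)(1.98⁴)/(8·16.1³·11) = 1.7535 N/mm
Parallel: k_eq = 1.7535 + 11 + 72 = 84.754 N/mm
δ = F/k_eq = 2590/84.754 = 30.559 mm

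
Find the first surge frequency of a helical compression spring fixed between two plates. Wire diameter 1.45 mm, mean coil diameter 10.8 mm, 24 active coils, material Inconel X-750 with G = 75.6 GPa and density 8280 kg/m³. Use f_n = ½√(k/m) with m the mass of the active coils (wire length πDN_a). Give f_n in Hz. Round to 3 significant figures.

176 Hz

k = Gd⁴/(8D³N_a) = (75.6×10³)(1.45⁴)/(8·10.8³·24) = 1.3817 N/mm = 1381.7 N/m
Wire length L = πDN_a = π·10.8·24 = 814.3 mm
m = ρ·(πd²/4)·L = 8280 × 1.6513×10⁻⁶ m² × 0.8143 m = 0.011134 kg
f_n = ½√(k/m) = 0.5·√(1381.7/0.011134) = 0.5·√(1.241e+05) = 176.14 Hz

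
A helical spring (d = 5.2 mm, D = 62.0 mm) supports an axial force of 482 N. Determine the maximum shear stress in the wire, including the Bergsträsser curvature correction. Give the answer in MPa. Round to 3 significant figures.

602 MPa

Spring index C = D/d = 62.0/5.2 = 11.9231
K_B = (4C+2)/(4C−3) = 49.692/44.692 = 1.1119
τ₀ = 8FD/(πd³) = 8·482·62.0/(π·5.2³) = 239072/441.73 = 541.21 MPa
τ_max = K·τ₀ = 1.1119 × 541.21 = 601.76 MPa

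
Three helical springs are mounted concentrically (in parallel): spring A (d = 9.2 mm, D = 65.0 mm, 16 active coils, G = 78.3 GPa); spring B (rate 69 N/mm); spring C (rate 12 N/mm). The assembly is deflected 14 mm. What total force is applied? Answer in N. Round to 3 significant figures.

1360 N

k_A = Gd⁴/(8D³N_a) = (78.3×10³)(9.2⁴)/(8·65.0³·16) = 15.957 N/mm
Parallel: k_eq = 15.957 + 69 + 12 = 96.957 N/mm
F = k_eq·δ = 96.957·14 = 1357.4 N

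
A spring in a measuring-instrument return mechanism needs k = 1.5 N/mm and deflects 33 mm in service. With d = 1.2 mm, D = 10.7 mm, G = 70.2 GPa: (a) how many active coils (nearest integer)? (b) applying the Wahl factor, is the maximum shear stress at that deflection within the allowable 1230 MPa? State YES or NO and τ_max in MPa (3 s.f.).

(a) 10 coils; (b) YES, τ_max = 899 MPa

N_a = Gd⁴/(8D³k) = (70.2×10³)(1.2⁴)/(8·10.7³·1.5) = 9.902 → N_a = 10
Actual rate k = Gd⁴/(8D³·10) = 1.4853 N/mm
Working load F = kδ = 1.4853·33 = 49.016 N
C = 10.7/1.2 = 8.9167; K_W = (4C−1)/(4C−4)+0.615/C = 1.1637
τ_max = K_W·8FD/(πd³) = 1.1637·772.88 = 899.41 MPa
τ_max ≤ 1230 MPa → acceptable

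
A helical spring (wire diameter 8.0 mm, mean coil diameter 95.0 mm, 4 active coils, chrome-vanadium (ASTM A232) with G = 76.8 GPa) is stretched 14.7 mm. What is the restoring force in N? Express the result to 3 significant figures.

169 N

k = Gd⁴/(8D³N_a) = (76.8×10³)(8.0⁴)/(8·95.0³·4) = 11.466 N/mm
F = k·δ = 11.466 × 14.7 = 168.55 N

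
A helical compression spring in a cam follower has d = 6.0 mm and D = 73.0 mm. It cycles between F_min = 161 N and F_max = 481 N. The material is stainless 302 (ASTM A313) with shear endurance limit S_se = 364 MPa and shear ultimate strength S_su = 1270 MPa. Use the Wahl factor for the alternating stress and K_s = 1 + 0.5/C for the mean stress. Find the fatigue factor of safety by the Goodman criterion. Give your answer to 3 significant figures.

1.54

C = D/d = 73.0/6.0 = 12.1667; K_W = (4C−1)/(4C−4)+0.615/C = 1.1177; K_s = 1+0.5/C = 1.0411
F_a = (F_max−F_min)/2 = 160 N; F_m = (F_max+F_min)/2 = 321 N
τ_a = K_W·8F_aD/(πd³) = 1.1177 × 137.7 = 153.91 MPa
τ_m = K_s·8F_mD/(πd³) = 1.0411 × 276.26 = 287.61 MPa
Goodman: 1/n_f = τ_a/S_se + τ_m/S_su = 153.91/364 + 287.61/1270 = 0.42282 + 0.22647 = 0.64929
n_f = 1/0.64929 = 1.54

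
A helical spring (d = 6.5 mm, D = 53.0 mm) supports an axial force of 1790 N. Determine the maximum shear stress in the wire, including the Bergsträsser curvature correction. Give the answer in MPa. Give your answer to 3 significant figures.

Spring index C = D/d = 53.0/6.5 = 8.1538
K_B = (4C+2)/(4C−3) = 34.615/29.615 = 1.1688
τ₀ = 8FD/(πd³) = 8·1790·53.0/(π·6.5³) = 758960/862.76 = 879.69 MPa
τ_max = K·τ₀ = 1.1688 × 879.69 = 1028.2 MPa

1030 MPa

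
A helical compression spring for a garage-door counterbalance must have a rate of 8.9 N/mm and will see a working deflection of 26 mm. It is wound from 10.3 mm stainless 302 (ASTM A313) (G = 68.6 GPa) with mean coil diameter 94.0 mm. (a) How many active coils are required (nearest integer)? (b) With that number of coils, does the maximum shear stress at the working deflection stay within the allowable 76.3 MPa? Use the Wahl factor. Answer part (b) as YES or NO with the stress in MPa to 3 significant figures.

(a) 13 coils; (b) YES, τ_max = 59.0 MPa

N_a = Gd⁴/(8D³k) = (68.6×10³)(10.3⁴)/(8·94.0³·8.9) = 13.06 → N_a = 13
Actual rate k = Gd⁴/(8D³·13) = 8.9383 N/mm
Working load F = kδ = 8.9383·26 = 232.4 N
C = 94.0/10.3 = 9.1262; K_W = (4C−1)/(4C−4)+0.615/C = 1.1597
τ_max = K_W·8FD/(πd³) = 1.1597·50.908 = 59.037 MPa
τ_max ≤ 76.3 MPa → acceptable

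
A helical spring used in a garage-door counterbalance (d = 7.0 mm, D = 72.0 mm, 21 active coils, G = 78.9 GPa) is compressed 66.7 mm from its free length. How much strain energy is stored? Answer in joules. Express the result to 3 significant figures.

6.72 J

k = Gd⁴/(8D³N_a) = (78.9×10³)(7.0⁴)/(8·72.0³·21) = 3.0211 N/mm
U = ½kδ² = 0.5 × 3.0211 × 66.7² = 6720.2 N·mm = 6.7202 J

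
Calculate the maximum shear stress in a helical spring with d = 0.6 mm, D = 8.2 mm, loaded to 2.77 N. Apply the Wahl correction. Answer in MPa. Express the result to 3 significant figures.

296 MPa

Spring index C = D/d = 8.2/0.6 = 13.6667
K_W = (4C−1)/(4C−4) + 0.615/C = 53.667/50.667 + 0.0450 = 1.1042
τ₀ = 8FD/(πd³) = 8·2.77·8.2/(π·0.6³) = 181.712/0.67858 = 267.78 MPa
τ_max = K·τ₀ = 1.1042 × 267.78 = 295.69 MPa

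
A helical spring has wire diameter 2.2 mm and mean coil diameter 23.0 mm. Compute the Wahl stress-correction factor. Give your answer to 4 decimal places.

1.1382

C = D/d = 23.0/2.2 = 10.4545
K_W = (4C−1)/(4C−4) + 0.615/C = 40.818/37.818 + 0.0588 = 1.1382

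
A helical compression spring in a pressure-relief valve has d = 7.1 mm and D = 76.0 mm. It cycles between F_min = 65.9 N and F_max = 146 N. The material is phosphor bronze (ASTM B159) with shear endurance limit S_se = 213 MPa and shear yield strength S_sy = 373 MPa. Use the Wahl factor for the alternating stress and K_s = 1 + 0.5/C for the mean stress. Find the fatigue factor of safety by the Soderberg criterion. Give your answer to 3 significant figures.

3.62

C = D/d = 76.0/7.1 = 10.7042; K_W = (4C−1)/(4C−4)+0.615/C = 1.1347; K_s = 1+0.5/C = 1.0467
F_a = (F_max−F_min)/2 = 40.05 N; F_m = (F_max+F_min)/2 = 105.95 N
τ_a = K_W·8F_aD/(πd³) = 1.1347 × 21.656 = 24.574 MPa
τ_m = K_s·8F_mD/(πd³) = 1.0467 × 57.29 = 59.966 MPa
Soderberg: 1/n_f = τ_a/S_se + τ_m/S_sy = 24.574/213 + 59.966/373 = 0.11537 + 0.16077 = 0.27614
n_f = 1/0.27614 = 3.621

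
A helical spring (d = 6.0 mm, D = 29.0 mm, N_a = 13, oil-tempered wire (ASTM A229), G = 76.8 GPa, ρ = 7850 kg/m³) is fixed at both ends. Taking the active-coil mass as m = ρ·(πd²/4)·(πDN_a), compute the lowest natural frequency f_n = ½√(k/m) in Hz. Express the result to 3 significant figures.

k = Gd⁴/(8D³N_a) = (76.8×10³)(6.0⁴)/(8·29.0³·13) = 39.241 N/mm = 39241 N/m
Wire length L = πDN_a = π·29.0·13 = 1184.4 mm
m = ρ·(πd²/4)·L = 7850 × 28.274×10⁻⁶ m² × 1.1844 m = 0.26288 kg
f_n = ½√(k/m) = 0.5·√(39241/0.26288) = 0.5·√(1.4927e+05) = 193.18 Hz

193 Hz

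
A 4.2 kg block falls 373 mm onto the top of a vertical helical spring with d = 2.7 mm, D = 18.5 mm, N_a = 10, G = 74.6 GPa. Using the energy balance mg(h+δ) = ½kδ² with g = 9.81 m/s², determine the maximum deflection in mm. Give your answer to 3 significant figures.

k = Gd⁴/(8D³N_a) = (74.6×10³)(2.7⁴)/(8·18.5³·10) = 7.8269 N/mm
W = mg = 4.2 × 9.81 = 41.202 N
½kδ² − Wδ − Wh = 0 → δ = (W + √(W² + 2kWh))/k
δ = (41.202 + √(1697.6 + 240572))/7.8269 = (41.202 + 492.21)/7.8269 = 68.151 mm

68.2 mm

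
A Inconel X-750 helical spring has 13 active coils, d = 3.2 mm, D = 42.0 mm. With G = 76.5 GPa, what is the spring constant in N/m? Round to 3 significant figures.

k = Gd⁴/(8D³N_a) = (76.5×10³ × 3.2⁴) / (8 × 42.0³ × 13)
  = 8.02161e+06 / 7.70515e+06 = 1.0411 N/mm = 1041.1 N/m

1040 N/m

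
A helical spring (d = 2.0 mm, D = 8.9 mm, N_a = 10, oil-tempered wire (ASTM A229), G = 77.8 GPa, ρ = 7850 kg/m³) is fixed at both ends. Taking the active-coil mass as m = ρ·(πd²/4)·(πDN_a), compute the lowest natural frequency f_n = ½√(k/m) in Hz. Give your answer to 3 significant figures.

895 Hz

k = Gd⁴/(8D³N_a) = (77.8×10³)(2.0⁴)/(8·8.9³·10) = 22.072 N/mm = 22072 N/m
Wire length L = πDN_a = π·8.9·10 = 279.6 mm
m = ρ·(πd²/4)·L = 7850 × 3.1416×10⁻⁶ m² × 0.2796 m = 0.0068954 kg
f_n = ½√(k/m) = 0.5·√(22072/0.0068954) = 0.5·√(3.201e+06) = 894.56 Hz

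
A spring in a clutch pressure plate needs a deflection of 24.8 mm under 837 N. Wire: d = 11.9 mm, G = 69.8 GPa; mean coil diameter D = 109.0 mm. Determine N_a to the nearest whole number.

Required rate k = F/δ = 837/24.8 = 33.75 N/mm
N_a = Gd⁴/(8D³k) = (69.8×10³ × 11.9⁴)/(8 × 109.0³ × 33.75)
    = 1.39973e+09 / 3.49658e+08 = 4.003 → 4 coils

4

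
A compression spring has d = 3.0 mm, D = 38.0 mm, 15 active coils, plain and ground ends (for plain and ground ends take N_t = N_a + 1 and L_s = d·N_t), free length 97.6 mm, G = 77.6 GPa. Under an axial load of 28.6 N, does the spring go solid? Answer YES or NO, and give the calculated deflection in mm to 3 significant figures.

NO, δ = 30.0 mm

k = Gd⁴/(8D³N_a) = (77.6×10³)(3.0⁴)/(8·38.0³·15) = 0.95459 N/mm
N_t = 16; L_s = 3.0·16 = 48 mm; δ_solid = L₀ − L_s = 97.6 − 48 = 49.6 mm
δ = F/k = 28.6/0.95459 = 29.961 mm
δ < δ_solid → spring does not go solid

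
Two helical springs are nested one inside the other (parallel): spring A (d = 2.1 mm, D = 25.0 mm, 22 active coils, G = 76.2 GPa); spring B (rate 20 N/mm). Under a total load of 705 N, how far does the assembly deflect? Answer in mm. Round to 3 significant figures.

k_A = Gd⁴/(8D³N_a) = (76.2×10³)(2.1⁴)/(8·25.0³·22) = 0.53889 N/mm
Parallel: k_eq = 0.53889 + 20 = 20.539 N/mm
δ = F/k_eq = 705/20.539 = 34.325 mm

34.3 mm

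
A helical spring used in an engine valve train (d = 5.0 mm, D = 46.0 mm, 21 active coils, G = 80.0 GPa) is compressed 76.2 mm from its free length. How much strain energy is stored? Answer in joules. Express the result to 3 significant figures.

k = Gd⁴/(8D³N_a) = (80.0×10³)(5.0⁴)/(8·46.0³·21) = 3.0576 N/mm
U = ½kδ² = 0.5 × 3.0576 × 76.2² = 8877 N·mm = 8.877 J

8.88 J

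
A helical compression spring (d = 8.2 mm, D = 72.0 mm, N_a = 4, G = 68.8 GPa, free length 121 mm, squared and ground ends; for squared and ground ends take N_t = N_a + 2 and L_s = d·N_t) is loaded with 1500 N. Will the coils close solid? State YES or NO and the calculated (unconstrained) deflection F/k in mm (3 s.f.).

k = Gd⁴/(8D³N_a) = (68.8×10³)(8.2⁴)/(8·72.0³·4) = 26.043 N/mm
N_t = 6; L_s = 8.2·6 = 49.2 mm; δ_solid = L₀ − L_s = 121 − 49.2 = 71.8 mm
δ = F/k = 1500/26.043 = 57.596 mm
δ < δ_solid → spring does not go solid

NO, δ = 57.6 mm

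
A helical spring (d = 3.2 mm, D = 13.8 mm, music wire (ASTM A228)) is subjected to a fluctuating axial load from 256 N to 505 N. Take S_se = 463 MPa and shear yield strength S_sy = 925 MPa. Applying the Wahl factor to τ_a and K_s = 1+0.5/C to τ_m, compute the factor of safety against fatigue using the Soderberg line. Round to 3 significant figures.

1.13

C = D/d = 13.8/3.2 = 4.3125; K_W = (4C−1)/(4C−4)+0.615/C = 1.3690; K_s = 1+0.5/C = 1.1159
F_a = (F_max−F_min)/2 = 124.5 N; F_m = (F_max+F_min)/2 = 380.5 N
τ_a = K_W·8F_aD/(πd³) = 1.3690 × 133.52 = 182.79 MPa
τ_m = K_s·8F_mD/(πd³) = 1.1159 × 408.06 = 455.37 MPa
Soderberg: 1/n_f = τ_a/S_se + τ_m/S_sy = 182.79/463 + 455.37/925 = 0.39479 + 0.49229 = 0.88709
n_f = 1/0.88709 = 1.127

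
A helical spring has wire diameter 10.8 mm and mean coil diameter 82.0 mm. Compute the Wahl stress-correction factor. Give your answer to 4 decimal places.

C = D/d = 82.0/10.8 = 7.5926
K_W = (4C−1)/(4C−4) + 0.615/C = 29.370/26.370 + 0.0810 = 1.1948

1.1948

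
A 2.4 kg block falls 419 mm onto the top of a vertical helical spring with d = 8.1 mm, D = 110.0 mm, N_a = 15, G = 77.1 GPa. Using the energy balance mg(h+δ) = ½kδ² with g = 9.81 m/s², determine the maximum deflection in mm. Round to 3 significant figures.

109 mm

k = Gd⁴/(8D³N_a) = (77.1×10³)(8.1⁴)/(8·110.0³·15) = 2.078 N/mm
W = mg = 2.4 × 9.81 = 23.544 N
½kδ² − Wδ − Wh = 0 → δ = (W + √(W² + 2kWh))/k
δ = (23.544 + √(554.32 + 40997.7))/2.078 = (23.544 + 203.84)/2.078 = 109.43 mm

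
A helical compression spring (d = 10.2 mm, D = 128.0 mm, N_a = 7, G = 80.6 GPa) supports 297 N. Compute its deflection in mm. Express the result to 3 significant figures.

40.0 mm

k = Gd⁴/(8D³N_a) = (80.6×10³)(10.2⁴)/(8·128.0³·7) = 7.4288 N/mm
δ = F/k = 297 / 7.4288 = 39.98 mm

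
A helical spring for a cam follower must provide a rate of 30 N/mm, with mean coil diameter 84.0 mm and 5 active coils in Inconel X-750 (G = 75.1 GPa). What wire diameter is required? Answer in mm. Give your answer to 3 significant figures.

d = (8D³N_a·k / G)^(1/4) = (8·84.0³·5·30 / (75.1×10³))^0.25
  = (9470.6)^0.25 = 9.8649 mm

9.86 mm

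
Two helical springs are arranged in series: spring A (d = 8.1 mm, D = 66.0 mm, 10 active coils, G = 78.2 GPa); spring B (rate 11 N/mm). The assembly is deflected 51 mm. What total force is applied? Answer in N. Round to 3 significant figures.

320 N

k_A = Gd⁴/(8D³N_a) = (78.2×10³)(8.1⁴)/(8·66.0³·10) = 14.636 N/mm
Series: 1/k_eq = 1/14.636 + 1/11 = 0.15923; k_eq = 6.2801 N/mm
F = k_eq·δ = 6.2801·51 = 320.28 N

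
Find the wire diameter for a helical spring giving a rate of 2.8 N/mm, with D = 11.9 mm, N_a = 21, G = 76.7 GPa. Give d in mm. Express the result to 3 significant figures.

1.79 mm

d = (8D³N_a·k / G)^(1/4) = (8·11.9³·21·2.8 / (76.7×10³))^0.25
  = (10.335)^0.25 = 1.7930 mm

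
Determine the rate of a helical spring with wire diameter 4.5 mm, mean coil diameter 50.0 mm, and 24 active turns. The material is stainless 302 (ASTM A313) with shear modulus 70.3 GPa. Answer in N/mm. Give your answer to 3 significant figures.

1.20 N/mm

k = Gd⁴/(8D³N_a) = (70.3×10³ × 4.5⁴) / (8 × 50.0³ × 24)
  = 2.88274e+07 / 2.4e+07 = 1.2011 N/mm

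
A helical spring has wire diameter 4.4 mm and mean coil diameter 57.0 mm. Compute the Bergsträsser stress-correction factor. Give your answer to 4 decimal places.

C = D/d = 57.0/4.4 = 12.9545
K_B = (4C+2)/(4C−3) = 53.818/48.818 = 1.1024

1.1024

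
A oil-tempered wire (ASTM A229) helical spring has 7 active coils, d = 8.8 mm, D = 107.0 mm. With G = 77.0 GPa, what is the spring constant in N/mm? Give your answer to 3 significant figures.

6.73 N/mm

k = Gd⁴/(8D³N_a) = (77.0×10³ × 8.8⁴) / (8 × 107.0³ × 7)
  = 4.61765e+08 / 6.86024e+07 = 6.731 N/mm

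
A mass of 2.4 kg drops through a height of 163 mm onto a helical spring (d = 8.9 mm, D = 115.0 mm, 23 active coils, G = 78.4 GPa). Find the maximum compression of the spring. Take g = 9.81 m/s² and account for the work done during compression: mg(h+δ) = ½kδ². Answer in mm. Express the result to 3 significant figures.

k = Gd⁴/(8D³N_a) = (78.4×10³)(8.9⁴)/(8·115.0³·23) = 1.7578 N/mm
W = mg = 2.4 × 9.81 = 23.544 N
½kδ² − Wδ − Wh = 0 → δ = (W + √(W² + 2kWh))/k
δ = (23.544 + √(554.32 + 13491.6))/1.7578 = (23.544 + 118.52)/1.7578 = 80.817 mm

80.8 mm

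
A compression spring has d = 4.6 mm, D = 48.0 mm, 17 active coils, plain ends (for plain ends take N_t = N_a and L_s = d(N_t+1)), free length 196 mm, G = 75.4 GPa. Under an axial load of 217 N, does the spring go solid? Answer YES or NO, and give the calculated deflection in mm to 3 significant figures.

k = Gd⁴/(8D³N_a) = (75.4×10³)(4.6⁴)/(8·48.0³·17) = 2.2446 N/mm
N_t = 17; L_s = 4.6·18 = 82.8 mm; δ_solid = L₀ − L_s = 196 − 82.8 = 113.2 mm
δ = F/k = 217/2.2446 = 96.676 mm
δ < δ_solid → spring does not go solid

NO, δ = 96.7 mm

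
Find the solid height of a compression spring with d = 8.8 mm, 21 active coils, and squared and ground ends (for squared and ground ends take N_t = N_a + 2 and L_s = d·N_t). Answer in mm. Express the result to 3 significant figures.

202 mm

squared and ground ends: N_t = N_a + 2 = 21 + 2 = 23
L_s = d·N_t = 8.8 × 23 = 202.4 mm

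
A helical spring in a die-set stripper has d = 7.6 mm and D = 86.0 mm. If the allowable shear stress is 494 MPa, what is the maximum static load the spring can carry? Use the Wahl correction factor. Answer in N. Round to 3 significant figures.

C = D/d = 86.0/7.6 = 11.3158
K_W = (4C−1)/(4C−4) + 0.615/C = 44.263/41.263 + 0.0543 = 1.1271
τ_max = K·8FD/(πd³) → F_max = τ_allow·πd³/(8DK)
F_max = 494·π·7.6³/(8·86.0·1.1271) = 6.8127e+05/775.41 = 878.59 N

879 N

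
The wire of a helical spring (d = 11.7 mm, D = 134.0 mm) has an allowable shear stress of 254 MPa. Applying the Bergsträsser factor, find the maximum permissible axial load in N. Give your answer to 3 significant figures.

C = D/d = 134.0/11.7 = 11.4530
K_B = (4C+2)/(4C−3) = 47.812/42.812 = 1.1168
τ_max = K·8FD/(πd³) → F_max = τ_allow·πd³/(8DK)
F_max = 254·π·11.7³/(8·134.0·1.1168) = 1.278e+06/1197.2 = 1067.5 N

1070 N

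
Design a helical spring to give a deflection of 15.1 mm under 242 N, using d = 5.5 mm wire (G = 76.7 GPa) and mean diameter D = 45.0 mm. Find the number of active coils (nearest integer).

Required rate k = F/δ = 242/15.1 = 16.026 N/mm
N_a = Gd⁴/(8D³k) = (76.7×10³ × 5.5⁴)/(8 × 45.0³ × 16.026)
    = 7.01853e+07 / 1.16833e+07 = 6.007 → 6 coils

6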